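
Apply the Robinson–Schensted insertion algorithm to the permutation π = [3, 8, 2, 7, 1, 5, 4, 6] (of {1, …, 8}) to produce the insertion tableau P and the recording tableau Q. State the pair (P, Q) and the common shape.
P = [1, 4, 6] / [2, 5] / [3, 7] / [8];  Q = [1, 2, 8] / [3, 4] / [5, 6] / [7];  common shape = (3, 2, 2, 1)

Row-insert the values π_1, π_2, … into P one at a time, bumping the leftmost entry strictly greater than the inserted value down to the next row. The recording tableau Q records, in position (i, j), the step at which that cell was added to P.
  Insert 3 (step 1): P = [3];  Q = [1]
  Insert 8 (step 2): P = [3, 8];  Q = [1, 2]
  Insert 2 (step 3): P = [2, 8] / [3];  Q = [1, 2] / [3]
  Insert 7 (step 4): P = [2, 7] / [3, 8];  Q = [1, 2] / [3, 4]
  Insert 1 (step 5): P = [1, 7] / [2, 8] / [3];  Q = [1, 2] / [3, 4] / [5]
  Insert 5 (step 6): P = [1, 5] / [2, 7] / [3, 8];  Q = [1, 2] / [3, 4] / [5, 6]
  Insert 4 (step 7): P = [1, 4] / [2, 5] / [3, 7] / [8];  Q = [1, 2] / [3, 4] / [5, 6] / [7]
  Insert 6 (step 8): P = [1, 4, 6] / [2, 5] / [3, 7] / [8];  Q = [1, 2, 8] / [3, 4] / [5, 6] / [7]
Final shape: (3, 2, 2, 1).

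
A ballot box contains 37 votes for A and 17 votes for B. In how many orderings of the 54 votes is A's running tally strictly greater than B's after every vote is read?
Strict-lead orderings = 17464206951100

Total orderings of the 54 votes with 37 for A: C(54, 37) = 47153358767970. By the Bertrand ballot formula (Cycle Lemma / reflection principle), the number of orderings in which A is strictly ahead of B throughout is (p − q)/(p + q) · C(p + q, p) = (37 − 17)/(37 + 17) · 47153358767970 = 17464206951100.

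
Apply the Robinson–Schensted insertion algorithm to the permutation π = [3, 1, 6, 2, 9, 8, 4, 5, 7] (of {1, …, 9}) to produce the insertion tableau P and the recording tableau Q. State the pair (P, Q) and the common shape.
P = [1, 2, 4, 5, 7] / [3, 6, 8] / [9];  Q = [1, 3, 5, 8, 9] / [2, 4, 6] / [7];  common shape = (5, 3, 1)

Row-insert the values π_1, π_2, … into P one at a time, bumping the leftmost entry strictly greater than the inserted value down to the next row. The recording tableau Q records, in position (i, j), the step at which that cell was added to P.
  Insert 3 (step 1): P = [3];  Q = [1]
  Insert 1 (step 2): P = [1] / [3];  Q = [1] / [2]
  Insert 6 (step 3): P = [1, 6] / [3];  Q = [1, 3] / [2]
  Insert 2 (step 4): P = [1, 2] / [3, 6];  Q = [1, 3] / [2, 4]
  Insert 9 (step 5): P = [1, 2, 9] / [3, 6];  Q = [1, 3, 5] / [2, 4]
  Insert 8 (step 6): P = [1, 2, 8] / [3, 6, 9];  Q = [1, 3, 5] / [2, 4, 6]
  Insert 4 (step 7): P = [1, 2, 4] / [3, 6, 8] / [9];  Q = [1, 3, 5] / [2, 4, 6] / [7]
  Insert 5 (step 8): P = [1, 2, 4, 5] / [3, 6, 8] / [9];  Q = [1, 3, 5, 8] / [2, 4, 6] / [7]
  Insert 7 (step 9): P = [1, 2, 4, 5, 7] / [3, 6, 8] / [9];  Q = [1, 3, 5, 8, 9] / [2, 4, 6] / [7]
Final shape: (5, 3, 1).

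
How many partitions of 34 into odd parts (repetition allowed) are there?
p_odd(34) = 512

Enumerate partitions using only odd parts via the recurrence o(n, m) = o(n, m−2) + o(n−m, m) over odd m, starting from the largest odd part ≤ n. This gives p_odd(34) = 512. (Euler's theorem: equals the count of distinct-part partitions.)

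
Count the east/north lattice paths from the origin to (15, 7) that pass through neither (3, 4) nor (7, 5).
Number of paths = 126854

Inclusion–exclusion. Total paths: C(22, 15) = 170544. Through P₁: C(7, 3)·C(15, 12) = 15925. Through P₂: C(12, 7)·C(10, 8) = 35640. Since P₁ is strictly southwest of P₂, a monotone path through both must visit P₁ then P₂; paths through both = C(7, 3)·C(5, 4)·C(10, 8) = 7875. Avoid both = 170544 − 15925 − 35640 + 7875 = 126854.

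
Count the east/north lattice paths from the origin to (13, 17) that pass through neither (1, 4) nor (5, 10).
Number of paths = 81190795

Inclusion–exclusion. Total paths: C(30, 13) = 119759850. Through P₁: C(5, 1)·C(25, 12) = 26001500. Through P₂: C(15, 5)·C(15, 8) = 19324305. Since P₁ is strictly southwest of P₂, a monotone path through both must visit P₁ then P₂; paths through both = C(5, 1)·C(10, 4)·C(15, 8) = 6756750. Avoid both = 119759850 − 26001500 − 19324305 + 6756750 = 81190795.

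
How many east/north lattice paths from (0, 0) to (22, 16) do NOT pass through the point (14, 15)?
Number of paths = 21541945590

Total paths from (0, 0) to (22, 16): C(38, 22) = 22239974430. Paths through (14, 15): (paths (0, 0) → (14, 15)) × (paths (14, 15) → (22, 16)) = C(29, 14) · C(9, 8) = 77558760 · 9 = 698028840. Avoidance count = 22239974430 − 698028840 = 21541945590.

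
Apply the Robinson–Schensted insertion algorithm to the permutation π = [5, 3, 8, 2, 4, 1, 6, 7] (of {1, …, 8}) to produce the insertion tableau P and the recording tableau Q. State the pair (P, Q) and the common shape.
P = [1, 4, 6, 7] / [2, 8] / [3] / [5];  Q = [1, 3, 7, 8] / [2, 5] / [4] / [6];  common shape = (4, 2, 1, 1)

Row-insert the values π_1, π_2, … into P one at a time, bumping the leftmost entry strictly greater than the inserted value down to the next row. The recording tableau Q records, in position (i, j), the step at which that cell was added to P.
  Insert 5 (step 1): P = [5];  Q = [1]
  Insert 3 (step 2): P = [3] / [5];  Q = [1] / [2]
  Insert 8 (step 3): P = [3, 8] / [5];  Q = [1, 3] / [2]
  Insert 2 (step 4): P = [2, 8] / [3] / [5];  Q = [1, 3] / [2] / [4]
  Insert 4 (step 5): P = [2, 4] / [3, 8] / [5];  Q = [1, 3] / [2, 5] / [4]
  Insert 1 (step 6): P = [1, 4] / [2, 8] / [3] / [5];  Q = [1, 3] / [2, 5] / [4] / [6]
  Insert 6 (step 7): P = [1, 4, 6] / [2, 8] / [3] / [5];  Q = [1, 3, 7] / [2, 5] / [4] / [6]
  Insert 7 (step 8): P = [1, 4, 6, 7] / [2, 8] / [3] / [5];  Q = [1, 3, 7, 8] / [2, 5] / [4] / [6]
Final shape: (4, 2, 1, 1).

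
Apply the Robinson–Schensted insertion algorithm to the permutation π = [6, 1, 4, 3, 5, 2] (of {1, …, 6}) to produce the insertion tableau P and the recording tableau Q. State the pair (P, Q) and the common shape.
P = [1, 2, 5] / [3] / [4] / [6];  Q = [1, 3, 5] / [2] / [4] / [6];  common shape = (3, 1, 1, 1)

Row-insert the values π_1, π_2, … into P one at a time, bumping the leftmost entry strictly greater than the inserted value down to the next row. The recording tableau Q records, in position (i, j), the step at which that cell was added to P.
  Insert 6 (step 1): P = [6];  Q = [1]
  Insert 1 (step 2): P = [1] / [6];  Q = [1] / [2]
  Insert 4 (step 3): P = [1, 4] / [6];  Q = [1, 3] / [2]
  Insert 3 (step 4): P = [1, 3] / [4] / [6];  Q = [1, 3] / [2] / [4]
  Insert 5 (step 5): P = [1, 3, 5] / [4] / [6];  Q = [1, 3, 5] / [2] / [4]
  Insert 2 (step 6): P = [1, 2, 5] / [3] / [4] / [6];  Q = [1, 3, 5] / [2] / [4] / [6]
Final shape: (3, 1, 1, 1).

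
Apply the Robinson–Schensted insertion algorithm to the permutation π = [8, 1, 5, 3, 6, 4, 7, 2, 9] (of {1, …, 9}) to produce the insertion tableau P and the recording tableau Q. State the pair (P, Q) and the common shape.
P = [1, 2, 4, 7, 9] / [3, 6] / [5] / [8];  Q = [1, 3, 5, 7, 9] / [2, 6] / [4] / [8];  common shape = (5, 2, 1, 1)

Row-insert the values π_1, π_2, … into P one at a time, bumping the leftmost entry strictly greater than the inserted value down to the next row. The recording tableau Q records, in position (i, j), the step at which that cell was added to P.
  Insert 8 (step 1): P = [8];  Q = [1]
  Insert 1 (step 2): P = [1] / [8];  Q = [1] / [2]
  Insert 5 (step 3): P = [1, 5] / [8];  Q = [1, 3] / [2]
  Insert 3 (step 4): P = [1, 3] / [5] / [8];  Q = [1, 3] / [2] / [4]
  Insert 6 (step 5): P = [1, 3, 6] / [5] / [8];  Q = [1, 3, 5] / [2] / [4]
  Insert 4 (step 6): P = [1, 3, 4] / [5, 6] / [8];  Q = [1, 3, 5] / [2, 6] / [4]
  Insert 7 (step 7): P = [1, 3, 4, 7] / [5, 6] / [8];  Q = [1, 3, 5, 7] / [2, 6] / [4]
  Insert 2 (step 8): P = [1, 2, 4, 7] / [3, 6] / [5] / [8];  Q = [1, 3, 5, 7] / [2, 6] / [4] / [8]
  Insert 9 (step 9): P = [1, 2, 4, 7, 9] / [3, 6] / [5] / [8];  Q = [1, 3, 5, 7, 9] / [2, 6] / [4] / [8]
Final shape: (5, 2, 1, 1).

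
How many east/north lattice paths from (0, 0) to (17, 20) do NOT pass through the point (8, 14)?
Number of paths = 14304919860

Total paths from (0, 0) to (17, 20): C(37, 17) = 15905368710. Paths through (8, 14): (paths (0, 0) → (8, 14)) × (paths (8, 14) → (17, 20)) = C(22, 8) · C(15, 9) = 319770 · 5005 = 1600448850. Avoidance count = 15905368710 − 1600448850 = 14304919860.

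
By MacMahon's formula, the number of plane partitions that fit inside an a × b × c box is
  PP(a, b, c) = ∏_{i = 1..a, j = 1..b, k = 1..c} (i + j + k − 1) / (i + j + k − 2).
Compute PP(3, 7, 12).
PP(3, 7, 12) = 1577078895600

Evaluate the triple product over i = 1..3, j = 1..7, k = 1..12. The factors are (2/1) · (3/2) · (4/3) · (5/4) · (6/5) · (7/6) · (8/7) · (9/8) · … (252 factors total). The numerators and denominators telescope so the product is an integer; carrying out the multiplication exactly gives PP(3, 7, 12) = 1577078895600.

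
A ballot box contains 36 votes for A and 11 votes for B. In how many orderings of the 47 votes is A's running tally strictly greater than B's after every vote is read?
Strict-lead orderings = 9264432775

Total orderings of the 47 votes with 36 for A: C(47, 36) = 17417133617. By the Bertrand ballot formula (Cycle Lemma / reflection principle), the number of orderings in which A is strictly ahead of B throughout is (p − q)/(p + q) · C(p + q, p) = (36 − 11)/(36 + 11) · 17417133617 = 9264432775.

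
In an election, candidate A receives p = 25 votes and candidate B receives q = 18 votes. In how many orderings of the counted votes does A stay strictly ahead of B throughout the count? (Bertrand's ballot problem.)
Strict-lead orderings = 99035193894

Total orderings of the 43 votes with 25 for A: C(43, 25) = 608359048206. By the Bertrand ballot formula (Cycle Lemma / reflection principle), the number of orderings in which A is strictly ahead of B throughout is (p − q)/(p + q) · C(p + q, p) = (25 − 18)/(25 + 18) · 608359048206 = 99035193894.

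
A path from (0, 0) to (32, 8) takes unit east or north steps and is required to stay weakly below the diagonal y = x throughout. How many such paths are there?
Number of paths = 58261125

By the reflection principle (André's argument), the number of monotone paths to (32, 8) with n ≤ m that never go above y = x is C(40, 32) − C(40, 33) = 76904685 − 18643560 = 58261125.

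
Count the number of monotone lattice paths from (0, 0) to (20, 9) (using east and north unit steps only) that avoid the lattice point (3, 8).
Number of paths = 10012035

Total paths from (0, 0) to (20, 9): C(29, 20) = 10015005. Paths through (3, 8): (paths (0, 0) → (3, 8)) × (paths (3, 8) → (20, 9)) = C(11, 3) · C(18, 17) = 165 · 18 = 2970. Avoidance count = 10015005 − 2970 = 10012035.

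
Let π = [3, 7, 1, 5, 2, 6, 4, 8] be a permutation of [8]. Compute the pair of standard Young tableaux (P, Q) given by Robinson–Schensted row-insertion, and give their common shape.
P = [1, 2, 4, 8] / [3, 5, 6] / [7];  Q = [1, 2, 6, 8] / [3, 4, 7] / [5];  common shape = (4, 3, 1)

Row-insert the values π_1, π_2, … into P one at a time, bumping the leftmost entry strictly greater than the inserted value down to the next row. The recording tableau Q records, in position (i, j), the step at which that cell was added to P.
  Insert 3 (step 1): P = [3];  Q = [1]
  Insert 7 (step 2): P = [3, 7];  Q = [1, 2]
  Insert 1 (step 3): P = [1, 7] / [3];  Q = [1, 2] / [3]
  Insert 5 (step 4): P = [1, 5] / [3, 7];  Q = [1, 2] / [3, 4]
  Insert 2 (step 5): P = [1, 2] / [3, 5] / [7];  Q = [1, 2] / [3, 4] / [5]
  Insert 6 (step 6): P = [1, 2, 6] / [3, 5] / [7];  Q = [1, 2, 6] / [3, 4] / [5]
  Insert 4 (step 7): P = [1, 2, 4] / [3, 5, 6] / [7];  Q = [1, 2, 6] / [3, 4, 7] / [5]
  Insert 8 (step 8): P = [1, 2, 4, 8] / [3, 5, 6] / [7];  Q = [1, 2, 6, 8] / [3, 4, 7] / [5]
Final shape: (4, 3, 1).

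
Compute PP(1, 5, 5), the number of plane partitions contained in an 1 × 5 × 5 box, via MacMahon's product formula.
PP(1, 5, 5) = 252

Evaluate the triple product over i = 1..1, j = 1..5, k = 1..5. The factors are (2/1) · (3/2) · (4/3) · (5/4) · (6/5) · (3/2) · (4/3) · (5/4) · … (25 factors total). The numerators and denominators telescope so the product is an integer; carrying out the multiplication exactly gives PP(1, 5, 5) = 252.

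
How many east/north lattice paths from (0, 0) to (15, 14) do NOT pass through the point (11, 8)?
Number of paths = 61686540

Total paths from (0, 0) to (15, 14): C(29, 15) = 77558760. Paths through (11, 8): (paths (0, 0) → (11, 8)) × (paths (11, 8) → (15, 14)) = C(19, 11) · C(10, 4) = 75582 · 210 = 15872220. Avoidance count = 77558760 − 15872220 = 61686540.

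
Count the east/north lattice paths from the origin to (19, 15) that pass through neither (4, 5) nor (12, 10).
Number of paths = 1060392432

Inclusion–exclusion. Total paths: C(34, 19) = 1855967520. Through P₁: C(9, 4)·C(25, 15) = 411863760. Through P₂: C(22, 12)·C(12, 7) = 512143632. Since P₁ is strictly southwest of P₂, a monotone path through both must visit P₁ then P₂; paths through both = C(9, 4)·C(13, 8)·C(12, 7) = 128432304. Avoid both = 1855967520 − 411863760 − 512143632 + 128432304 = 1060392432.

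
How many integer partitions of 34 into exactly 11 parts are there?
p(34, 11 parts) = 1060

Partitions of n into exactly k parts are in bijection with partitions of n − k into at most k parts (subtract 1 from each part). So p(34, exactly 11) = p(23, parts ≤ 11). Computing via the recurrence p(m, j) = p(m, j−1) + p(m−j, j) gives 1060.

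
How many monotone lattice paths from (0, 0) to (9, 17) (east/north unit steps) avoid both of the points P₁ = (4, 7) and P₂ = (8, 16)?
Number of paths = 1134518

Inclusion–exclusion. Total paths: C(26, 9) = 3124550. Through P₁: C(11, 4)·C(15, 5) = 990990. Through P₂: C(24, 8)·C(2, 1) = 1470942. Since P₁ is strictly southwest of P₂, a monotone path through both must visit P₁ then P₂; paths through both = C(11, 4)·C(13, 4)·C(2, 1) = 471900. Avoid both = 3124550 − 990990 − 1470942 + 471900 = 1134518.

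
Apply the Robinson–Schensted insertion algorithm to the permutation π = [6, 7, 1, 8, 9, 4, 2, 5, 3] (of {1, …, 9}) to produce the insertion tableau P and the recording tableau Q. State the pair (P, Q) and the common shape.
P = [1, 2, 3, 9] / [4, 5, 8] / [6, 7];  Q = [1, 2, 4, 5] / [3, 6, 8] / [7, 9];  common shape = (4, 3, 2)

Row-insert the values π_1, π_2, … into P one at a time, bumping the leftmost entry strictly greater than the inserted value down to the next row. The recording tableau Q records, in position (i, j), the step at which that cell was added to P.
  Insert 6 (step 1): P = [6];  Q = [1]
  Insert 7 (step 2): P = [6, 7];  Q = [1, 2]
  Insert 1 (step 3): P = [1, 7] / [6];  Q = [1, 2] / [3]
  Insert 8 (step 4): P = [1, 7, 8] / [6];  Q = [1, 2, 4] / [3]
  Insert 9 (step 5): P = [1, 7, 8, 9] / [6];  Q = [1, 2, 4, 5] / [3]
  Insert 4 (step 6): P = [1, 4, 8, 9] / [6, 7];  Q = [1, 2, 4, 5] / [3, 6]
  Insert 2 (step 7): P = [1, 2, 8, 9] / [4, 7] / [6];  Q = [1, 2, 4, 5] / [3, 6] / [7]
  Insert 5 (step 8): P = [1, 2, 5, 9] / [4, 7, 8] / [6];  Q = [1, 2, 4, 5] / [3, 6, 8] / [7]
  Insert 3 (step 9): P = [1, 2, 3, 9] / [4, 5, 8] / [6, 7];  Q = [1, 2, 4, 5] / [3, 6, 8] / [7, 9]
Final shape: (4, 3, 2).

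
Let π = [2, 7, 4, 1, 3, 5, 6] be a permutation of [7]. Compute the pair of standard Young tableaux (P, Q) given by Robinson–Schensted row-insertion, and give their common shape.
P = [1, 3, 5, 6] / [2, 4] / [7];  Q = [1, 2, 6, 7] / [3, 5] / [4];  common shape = (4, 2, 1)

Row-insert the values π_1, π_2, … into P one at a time, bumping the leftmost entry strictly greater than the inserted value down to the next row. The recording tableau Q records, in position (i, j), the step at which that cell was added to P.
  Insert 2 (step 1): P = [2];  Q = [1]
  Insert 7 (step 2): P = [2, 7];  Q = [1, 2]
  Insert 4 (step 3): P = [2, 4] / [7];  Q = [1, 2] / [3]
  Insert 1 (step 4): P = [1, 4] / [2] / [7];  Q = [1, 2] / [3] / [4]
  Insert 3 (step 5): P = [1, 3] / [2, 4] / [7];  Q = [1, 2] / [3, 5] / [4]
  Insert 5 (step 6): P = [1, 3, 5] / [2, 4] / [7];  Q = [1, 2, 6] / [3, 5] / [4]
  Insert 6 (step 7): P = [1, 3, 5, 6] / [2, 4] / [7];  Q = [1, 2, 6, 7] / [3, 5] / [4]
Final shape: (4, 2, 1).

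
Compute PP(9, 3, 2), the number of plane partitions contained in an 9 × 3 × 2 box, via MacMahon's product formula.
PP(9, 3, 2) = 15730

Evaluate the triple product over i = 1..9, j = 1..3, k = 1..2. The factors are (2/1) · (3/2) · (3/2) · (4/3) · (4/3) · (5/4) · (3/2) · (4/3) · … (54 factors total). The numerators and denominators telescope so the product is an integer; carrying out the multiplication exactly gives PP(9, 3, 2) = 15730.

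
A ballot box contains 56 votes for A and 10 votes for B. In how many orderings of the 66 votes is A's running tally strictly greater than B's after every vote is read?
Strict-lead orderings = 147047049448

Total orderings of the 66 votes with 56 for A: C(66, 56) = 210980549208. By the Bertrand ballot formula (Cycle Lemma / reflection principle), the number of orderings in which A is strictly ahead of B throughout is (p − q)/(p + q) · C(p + q, p) = (56 − 10)/(56 + 10) · 210980549208 = 147047049448.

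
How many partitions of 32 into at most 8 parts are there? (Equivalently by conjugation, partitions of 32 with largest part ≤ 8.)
p(32, parts ≤ 8) = 3319

Use the recurrence p(n, m) = p(n, m−1) + p(n−m, m): either the largest part is < m (count p(n, m−1)) or the largest part is exactly m (remove one copy of m, count p(n−m, m)). With p(0, ·) = 1 this gives p(32, parts ≤ 8) = 3319. (By conjugating Young diagrams, this also counts partitions of 32 into at most 8 parts.)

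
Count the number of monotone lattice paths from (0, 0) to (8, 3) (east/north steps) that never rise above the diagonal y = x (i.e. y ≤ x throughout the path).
Number of paths = 110

By the reflection principle (André's argument), the number of monotone paths to (8, 3) with n ≤ m that never go above y = x is C(11, 8) − C(11, 9) = 165 − 55 = 110.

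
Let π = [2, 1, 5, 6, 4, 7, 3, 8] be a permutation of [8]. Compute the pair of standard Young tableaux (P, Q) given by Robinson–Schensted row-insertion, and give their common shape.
P = [1, 3, 6, 7, 8] / [2, 4] / [5];  Q = [1, 3, 4, 6, 8] / [2, 5] / [7];  common shape = (5, 2, 1)

Row-insert the values π_1, π_2, … into P one at a time, bumping the leftmost entry strictly greater than the inserted value down to the next row. The recording tableau Q records, in position (i, j), the step at which that cell was added to P.
  Insert 2 (step 1): P = [2];  Q = [1]
  Insert 1 (step 2): P = [1] / [2];  Q = [1] / [2]
  Insert 5 (step 3): P = [1, 5] / [2];  Q = [1, 3] / [2]
  Insert 6 (step 4): P = [1, 5, 6] / [2];  Q = [1, 3, 4] / [2]
  Insert 4 (step 5): P = [1, 4, 6] / [2, 5];  Q = [1, 3, 4] / [2, 5]
  Insert 7 (step 6): P = [1, 4, 6, 7] / [2, 5];  Q = [1, 3, 4, 6] / [2, 5]
  Insert 3 (step 7): P = [1, 3, 6, 7] / [2, 4] / [5];  Q = [1, 3, 4, 6] / [2, 5] / [7]
  Insert 8 (step 8): P = [1, 3, 6, 7, 8] / [2, 4] / [5];  Q = [1, 3, 4, 6, 8] / [2, 5] / [7]
Final shape: (5, 2, 1).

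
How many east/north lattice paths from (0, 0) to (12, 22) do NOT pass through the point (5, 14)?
Number of paths = 473527860

Total paths from (0, 0) to (12, 22): C(34, 12) = 548354040. Paths through (5, 14): (paths (0, 0) → (5, 14)) × (paths (5, 14) → (12, 22)) = C(19, 5) · C(15, 7) = 11628 · 6435 = 74826180. Avoidance count = 548354040 − 74826180 = 473527860.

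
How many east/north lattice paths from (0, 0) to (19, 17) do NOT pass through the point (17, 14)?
Number of paths = 5945671350

Total paths from (0, 0) to (19, 17): C(36, 19) = 8597496600. Paths through (17, 14): (paths (0, 0) → (17, 14)) × (paths (17, 14) → (19, 17)) = C(31, 17) · C(5, 2) = 265182525 · 10 = 2651825250. Avoidance count = 8597496600 − 2651825250 = 5945671350.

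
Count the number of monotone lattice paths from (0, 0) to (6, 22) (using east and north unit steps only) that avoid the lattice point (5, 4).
Number of paths = 374346

Total paths from (0, 0) to (6, 22): C(28, 6) = 376740. Paths through (5, 4): (paths (0, 0) → (5, 4)) × (paths (5, 4) → (6, 22)) = C(9, 5) · C(19, 1) = 126 · 19 = 2394. Avoidance count = 376740 − 2394 = 374346.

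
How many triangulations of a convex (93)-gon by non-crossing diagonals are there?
C_91 = 3935312233584004685417853572763349509774031680023800

These polygon triangulations are counted by the Catalan number C_n = (1/(n + 1)) · C(2n, n). For n = 91: C_91 = (1/92) · C(182, 91) = 362048725489728431058442528694228154899210914562189600/92 = 3935312233584004685417853572763349509774031680023800.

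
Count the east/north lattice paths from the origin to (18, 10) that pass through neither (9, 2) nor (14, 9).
Number of paths = 7917910

Inclusion–exclusion. Total paths: C(28, 18) = 13123110. Through P₁: C(11, 9)·C(17, 9) = 1337050. Through P₂: C(23, 14)·C(5, 4) = 4085950. Since P₁ is strictly southwest of P₂, a monotone path through both must visit P₁ then P₂; paths through both = C(11, 9)·C(12, 5)·C(5, 4) = 217800. Avoid both = 13123110 − 1337050 − 4085950 + 217800 = 7917910.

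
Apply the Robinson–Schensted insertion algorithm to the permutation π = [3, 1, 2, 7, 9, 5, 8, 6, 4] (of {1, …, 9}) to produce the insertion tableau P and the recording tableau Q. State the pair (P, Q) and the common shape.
P = [1, 2, 4, 6] / [3, 5, 8] / [7] / [9];  Q = [1, 3, 4, 5] / [2, 6, 7] / [8] / [9];  common shape = (4, 3, 1, 1)

Row-insert the values π_1, π_2, … into P one at a time, bumping the leftmost entry strictly greater than the inserted value down to the next row. The recording tableau Q records, in position (i, j), the step at which that cell was added to P.
  Insert 3 (step 1): P = [3];  Q = [1]
  Insert 1 (step 2): P = [1] / [3];  Q = [1] / [2]
  Insert 2 (step 3): P = [1, 2] / [3];  Q = [1, 3] / [2]
  Insert 7 (step 4): P = [1, 2, 7] / [3];  Q = [1, 3, 4] / [2]
  Insert 9 (step 5): P = [1, 2, 7, 9] / [3];  Q = [1, 3, 4, 5] / [2]
  Insert 5 (step 6): P = [1, 2, 5, 9] / [3, 7];  Q = [1, 3, 4, 5] / [2, 6]
  Insert 8 (step 7): P = [1, 2, 5, 8] / [3, 7, 9];  Q = [1, 3, 4, 5] / [2, 6, 7]
  Insert 6 (step 8): P = [1, 2, 5, 6] / [3, 7, 8] / [9];  Q = [1, 3, 4, 5] / [2, 6, 7] / [8]
  Insert 4 (step 9): P = [1, 2, 4, 6] / [3, 5, 8] / [7] / [9];  Q = [1, 3, 4, 5] / [2, 6, 7] / [8] / [9]
Final shape: (4, 3, 1, 1).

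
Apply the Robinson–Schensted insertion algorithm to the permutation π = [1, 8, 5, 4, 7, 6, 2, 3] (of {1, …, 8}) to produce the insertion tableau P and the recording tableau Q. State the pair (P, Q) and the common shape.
P = [1, 2, 3] / [4, 6] / [5, 7] / [8];  Q = [1, 2, 5] / [3, 6] / [4, 8] / [7];  common shape = (3, 2, 2, 1)

Row-insert the values π_1, π_2, … into P one at a time, bumping the leftmost entry strictly greater than the inserted value down to the next row. The recording tableau Q records, in position (i, j), the step at which that cell was added to P.
  Insert 1 (step 1): P = [1];  Q = [1]
  Insert 8 (step 2): P = [1, 8];  Q = [1, 2]
  Insert 5 (step 3): P = [1, 5] / [8];  Q = [1, 2] / [3]
  Insert 4 (step 4): P = [1, 4] / [5] / [8];  Q = [1, 2] / [3] / [4]
  Insert 7 (step 5): P = [1, 4, 7] / [5] / [8];  Q = [1, 2, 5] / [3] / [4]
  Insert 6 (step 6): P = [1, 4, 6] / [5, 7] / [8];  Q = [1, 2, 5] / [3, 6] / [4]
  Insert 2 (step 7): P = [1, 2, 6] / [4, 7] / [5] / [8];  Q = [1, 2, 5] / [3, 6] / [4] / [7]
  Insert 3 (step 8): P = [1, 2, 3] / [4, 6] / [5, 7] / [8];  Q = [1, 2, 5] / [3, 6] / [4, 8] / [7]
Final shape: (3, 2, 2, 1).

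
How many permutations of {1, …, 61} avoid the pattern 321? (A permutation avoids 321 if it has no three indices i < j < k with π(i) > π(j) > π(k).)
C_61 = 6182127958584855650487080847216336

These 321-avoiding permutations are counted by the Catalan number C_n = (1/(n + 1)) · C(2n, n). For n = 61: C_61 = (1/62) · C(122, 61) = 383291933432261050330199012527412832/62 = 6182127958584855650487080847216336.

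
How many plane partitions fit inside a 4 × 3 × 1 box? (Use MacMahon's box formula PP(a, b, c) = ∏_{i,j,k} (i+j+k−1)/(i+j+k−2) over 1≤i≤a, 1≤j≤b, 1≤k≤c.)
PP(4, 3, 1) = 35

Evaluate the triple product over i = 1..4, j = 1..3, k = 1..1. The factors are (2/1) · (3/2) · (4/3) · (3/2) · (4/3) · (5/4) · (4/3) · (5/4) · … (12 factors total). The numerators and denominators telescope so the product is an integer; carrying out the multiplication exactly gives PP(4, 3, 1) = 35.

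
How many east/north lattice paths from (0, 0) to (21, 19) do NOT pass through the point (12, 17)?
Number of paths = 128428131975

Total paths from (0, 0) to (21, 19): C(40, 21) = 131282408400. Paths through (12, 17): (paths (0, 0) → (12, 17)) × (paths (12, 17) → (21, 19)) = C(29, 12) · C(11, 9) = 51895935 · 55 = 2854276425. Avoidance count = 131282408400 − 2854276425 = 128428131975.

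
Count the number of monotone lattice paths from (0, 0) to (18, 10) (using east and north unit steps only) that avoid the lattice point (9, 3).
Number of paths = 10606310

Total paths from (0, 0) to (18, 10): C(28, 18) = 13123110. Paths through (9, 3): (paths (0, 0) → (9, 3)) × (paths (9, 3) → (18, 10)) = C(12, 9) · C(16, 9) = 220 · 11440 = 2516800. Avoidance count = 13123110 − 2516800 = 10606310.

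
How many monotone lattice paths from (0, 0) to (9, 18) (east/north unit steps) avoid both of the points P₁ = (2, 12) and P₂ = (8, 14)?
Number of paths = 2944559

Inclusion–exclusion. Total paths: C(27, 9) = 4686825. Through P₁: C(14, 2)·C(13, 7) = 156156. Through P₂: C(22, 8)·C(5, 1) = 1598850. Since P₁ is strictly southwest of P₂, a monotone path through both must visit P₁ then P₂; paths through both = C(14, 2)·C(8, 6)·C(5, 1) = 12740. Avoid both = 4686825 − 156156 − 1598850 + 12740 = 2944559.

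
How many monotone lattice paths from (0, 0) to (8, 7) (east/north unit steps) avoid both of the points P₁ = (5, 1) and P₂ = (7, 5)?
Number of paths = 3825

Inclusion–exclusion. Total paths: C(15, 8) = 6435. Through P₁: C(6, 5)·C(9, 3) = 504. Through P₂: C(12, 7)·C(3, 1) = 2376. Since P₁ is strictly southwest of P₂, a monotone path through both must visit P₁ then P₂; paths through both = C(6, 5)·C(6, 2)·C(3, 1) = 270. Avoid both = 6435 − 504 − 2376 + 270 = 3825.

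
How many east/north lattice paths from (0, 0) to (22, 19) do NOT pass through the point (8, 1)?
Number of paths = 240419749800

Total paths from (0, 0) to (22, 19): C(41, 22) = 244662670200. Paths through (8, 1): (paths (0, 0) → (8, 1)) × (paths (8, 1) → (22, 19)) = C(9, 8) · C(32, 14) = 9 · 471435600 = 4242920400. Avoidance count = 244662670200 − 4242920400 = 240419749800.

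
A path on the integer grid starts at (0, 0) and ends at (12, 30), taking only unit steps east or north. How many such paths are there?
Number of paths = 11058116888

A monotone lattice path from (0, 0) to (12, 30) consists of 12 east steps and 30 north steps in some order, so it is determined by which 12 of the 42 steps are east. The count is C(42, 12) = 11058116888.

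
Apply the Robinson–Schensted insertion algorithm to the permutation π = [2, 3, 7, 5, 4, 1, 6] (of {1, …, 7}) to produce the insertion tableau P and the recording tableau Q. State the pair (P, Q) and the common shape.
P = [1, 3, 4, 6] / [2] / [5] / [7];  Q = [1, 2, 3, 7] / [4] / [5] / [6];  common shape = (4, 1, 1, 1)

Row-insert the values π_1, π_2, … into P one at a time, bumping the leftmost entry strictly greater than the inserted value down to the next row. The recording tableau Q records, in position (i, j), the step at which that cell was added to P.
  Insert 2 (step 1): P = [2];  Q = [1]
  Insert 3 (step 2): P = [2, 3];  Q = [1, 2]
  Insert 7 (step 3): P = [2, 3, 7];  Q = [1, 2, 3]
  Insert 5 (step 4): P = [2, 3, 5] / [7];  Q = [1, 2, 3] / [4]
  Insert 4 (step 5): P = [2, 3, 4] / [5] / [7];  Q = [1, 2, 3] / [4] / [5]
  Insert 1 (step 6): P = [1, 3, 4] / [2] / [5] / [7];  Q = [1, 2, 3] / [4] / [5] / [6]
  Insert 6 (step 7): P = [1, 3, 4, 6] / [2] / [5] / [7];  Q = [1, 2, 3, 7] / [4] / [5] / [6]
Final shape: (4, 1, 1, 1).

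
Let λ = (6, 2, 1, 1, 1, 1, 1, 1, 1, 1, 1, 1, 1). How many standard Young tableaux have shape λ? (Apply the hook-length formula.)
# SYT of shape (6, 2, 1, 1, 1, 1, 1, 1, 1, 1, 1, 1, 1) = 90440

Hook-length formula: f^λ = n! / Π hook(c), product over all cells c of the Young diagram. For λ = (6, 2, 1, 1, 1, 1, 1, 1, 1, 1, 1, 1, 1), n = 19 boxes. Hook lengths by row (left-to-right, top-to-bottom): [18, 6, 4, 3, 2, 1]; [13, 1]; [11]; [10]; [9]; [8]; [7]; [6]; [5]; [4]; [3]; [2]; [1]. Product of hooks = 1345036492800. So f^λ = 19! / 1345036492800 = 121645100408832000 / 1345036492800 = 90440.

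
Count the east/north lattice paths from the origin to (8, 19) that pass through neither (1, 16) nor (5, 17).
Number of paths = 1955545

Inclusion–exclusion. Total paths: C(27, 8) = 2220075. Through P₁: C(17, 1)·C(10, 7) = 2040. Through P₂: C(22, 5)·C(5, 3) = 263340. Since P₁ is strictly southwest of P₂, a monotone path through both must visit P₁ then P₂; paths through both = C(17, 1)·C(5, 4)·C(5, 3) = 850. Avoid both = 2220075 − 2040 − 263340 + 850 = 1955545.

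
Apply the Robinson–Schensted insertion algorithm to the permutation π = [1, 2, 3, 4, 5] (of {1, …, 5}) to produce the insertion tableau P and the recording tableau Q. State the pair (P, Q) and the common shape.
P = [1, 2, 3, 4, 5];  Q = [1, 2, 3, 4, 5];  common shape = (5)

Row-insert the values π_1, π_2, … into P one at a time, bumping the leftmost entry strictly greater than the inserted value down to the next row. The recording tableau Q records, in position (i, j), the step at which that cell was added to P.
  Insert 1 (step 1): P = [1];  Q = [1]
  Insert 2 (step 2): P = [1, 2];  Q = [1, 2]
  Insert 3 (step 3): P = [1, 2, 3];  Q = [1, 2, 3]
  Insert 4 (step 4): P = [1, 2, 3, 4];  Q = [1, 2, 3, 4]
  Insert 5 (step 5): P = [1, 2, 3, 4, 5];  Q = [1, 2, 3, 4, 5]
Final shape: (5).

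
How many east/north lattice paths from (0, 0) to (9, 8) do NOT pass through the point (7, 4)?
Number of paths = 19360

Total paths from (0, 0) to (9, 8): C(17, 9) = 24310. Paths through (7, 4): (paths (0, 0) → (7, 4)) × (paths (7, 4) → (9, 8)) = C(11, 7) · C(6, 2) = 330 · 15 = 4950. Avoidance count = 24310 − 4950 = 19360.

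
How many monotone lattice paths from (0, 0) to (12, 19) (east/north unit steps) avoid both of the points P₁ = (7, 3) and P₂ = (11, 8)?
Number of paths = 137953101

Inclusion–exclusion. Total paths: C(31, 12) = 141120525. Through P₁: C(10, 7)·C(21, 5) = 2441880. Through P₂: C(19, 11)·C(12, 1) = 906984. Since P₁ is strictly southwest of P₂, a monotone path through both must visit P₁ then P₂; paths through both = C(10, 7)·C(9, 4)·C(12, 1) = 181440. Avoid both = 141120525 − 2441880 − 906984 + 181440 = 137953101.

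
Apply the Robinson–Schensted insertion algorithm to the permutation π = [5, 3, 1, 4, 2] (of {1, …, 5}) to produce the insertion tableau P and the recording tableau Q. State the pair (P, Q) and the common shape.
P = [1, 2] / [3, 4] / [5];  Q = [1, 4] / [2, 5] / [3];  common shape = (2, 2, 1)

Row-insert the values π_1, π_2, … into P one at a time, bumping the leftmost entry strictly greater than the inserted value down to the next row. The recording tableau Q records, in position (i, j), the step at which that cell was added to P.
  Insert 5 (step 1): P = [5];  Q = [1]
  Insert 3 (step 2): P = [3] / [5];  Q = [1] / [2]
  Insert 1 (step 3): P = [1] / [3] / [5];  Q = [1] / [2] / [3]
  Insert 4 (step 4): P = [1, 4] / [3] / [5];  Q = [1, 4] / [2] / [3]
  Insert 2 (step 5): P = [1, 2] / [3, 4] / [5];  Q = [1, 4] / [2, 5] / [3]
Final shape: (2, 2, 1).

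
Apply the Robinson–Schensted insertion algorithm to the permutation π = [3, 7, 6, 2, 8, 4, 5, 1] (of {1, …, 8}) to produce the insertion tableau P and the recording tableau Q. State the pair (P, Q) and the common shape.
P = [1, 4, 5] / [2, 6, 8] / [3] / [7];  Q = [1, 2, 5] / [3, 6, 7] / [4] / [8];  common shape = (3, 3, 1, 1)

Row-insert the values π_1, π_2, … into P one at a time, bumping the leftmost entry strictly greater than the inserted value down to the next row. The recording tableau Q records, in position (i, j), the step at which that cell was added to P.
  Insert 3 (step 1): P = [3];  Q = [1]
  Insert 7 (step 2): P = [3, 7];  Q = [1, 2]
  Insert 6 (step 3): P = [3, 6] / [7];  Q = [1, 2] / [3]
  Insert 2 (step 4): P = [2, 6] / [3] / [7];  Q = [1, 2] / [3] / [4]
  Insert 8 (step 5): P = [2, 6, 8] / [3] / [7];  Q = [1, 2, 5] / [3] / [4]
  Insert 4 (step 6): P = [2, 4, 8] / [3, 6] / [7];  Q = [1, 2, 5] / [3, 6] / [4]
  Insert 5 (step 7): P = [2, 4, 5] / [3, 6, 8] / [7];  Q = [1, 2, 5] / [3, 6, 7] / [4]
  Insert 1 (step 8): P = [1, 4, 5] / [2, 6, 8] / [3] / [7];  Q = [1, 2, 5] / [3, 6, 7] / [4] / [8]
Final shape: (3, 3, 1, 1).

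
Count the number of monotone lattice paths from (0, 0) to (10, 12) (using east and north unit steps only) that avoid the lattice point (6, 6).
Number of paths = 452606

Total paths from (0, 0) to (10, 12): C(22, 10) = 646646. Paths through (6, 6): (paths (0, 0) → (6, 6)) × (paths (6, 6) → (10, 12)) = C(12, 6) · C(10, 4) = 924 · 210 = 194040. Avoidance count = 646646 − 194040 = 452606.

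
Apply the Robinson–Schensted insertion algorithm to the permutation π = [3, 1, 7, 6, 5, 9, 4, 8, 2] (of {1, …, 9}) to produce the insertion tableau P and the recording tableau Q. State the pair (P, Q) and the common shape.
P = [1, 2, 8] / [3, 4, 9] / [5] / [6] / [7];  Q = [1, 3, 6] / [2, 4, 8] / [5] / [7] / [9];  common shape = (3, 3, 1, 1, 1)

Row-insert the values π_1, π_2, … into P one at a time, bumping the leftmost entry strictly greater than the inserted value down to the next row. The recording tableau Q records, in position (i, j), the step at which that cell was added to P.
  Insert 3 (step 1): P = [3];  Q = [1]
  Insert 1 (step 2): P = [1] / [3];  Q = [1] / [2]
  Insert 7 (step 3): P = [1, 7] / [3];  Q = [1, 3] / [2]
  Insert 6 (step 4): P = [1, 6] / [3, 7];  Q = [1, 3] / [2, 4]
  Insert 5 (step 5): P = [1, 5] / [3, 6] / [7];  Q = [1, 3] / [2, 4] / [5]
  Insert 9 (step 6): P = [1, 5, 9] / [3, 6] / [7];  Q = [1, 3, 6] / [2, 4] / [5]
  Insert 4 (step 7): P = [1, 4, 9] / [3, 5] / [6] / [7];  Q = [1, 3, 6] / [2, 4] / [5] / [7]
  Insert 8 (step 8): P = [1, 4, 8] / [3, 5, 9] / [6] / [7];  Q = [1, 3, 6] / [2, 4, 8] / [5] / [7]
  Insert 2 (step 9): P = [1, 2, 8] / [3, 4, 9] / [5] / [6] / [7];  Q = [1, 3, 6] / [2, 4, 8] / [5] / [7] / [9]
Final shape: (3, 3, 1, 1, 1).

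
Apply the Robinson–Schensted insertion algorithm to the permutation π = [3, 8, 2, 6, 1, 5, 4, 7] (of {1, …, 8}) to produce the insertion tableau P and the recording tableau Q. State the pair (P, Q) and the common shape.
P = [1, 4, 7] / [2, 5] / [3, 6] / [8];  Q = [1, 2, 8] / [3, 4] / [5, 6] / [7];  common shape = (3, 2, 2, 1)

Row-insert the values π_1, π_2, … into P one at a time, bumping the leftmost entry strictly greater than the inserted value down to the next row. The recording tableau Q records, in position (i, j), the step at which that cell was added to P.
  Insert 3 (step 1): P = [3];  Q = [1]
  Insert 8 (step 2): P = [3, 8];  Q = [1, 2]
  Insert 2 (step 3): P = [2, 8] / [3];  Q = [1, 2] / [3]
  Insert 6 (step 4): P = [2, 6] / [3, 8];  Q = [1, 2] / [3, 4]
  Insert 1 (step 5): P = [1, 6] / [2, 8] / [3];  Q = [1, 2] / [3, 4] / [5]
  Insert 5 (step 6): P = [1, 5] / [2, 6] / [3, 8];  Q = [1, 2] / [3, 4] / [5, 6]
  Insert 4 (step 7): P = [1, 4] / [2, 5] / [3, 6] / [8];  Q = [1, 2] / [3, 4] / [5, 6] / [7]
  Insert 7 (step 8): P = [1, 4, 7] / [2, 5] / [3, 6] / [8];  Q = [1, 2, 8] / [3, 4] / [5, 6] / [7]
Final shape: (3, 2, 2, 1).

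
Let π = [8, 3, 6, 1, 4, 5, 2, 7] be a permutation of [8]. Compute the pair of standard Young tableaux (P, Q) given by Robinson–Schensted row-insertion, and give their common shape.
P = [1, 2, 5, 7] / [3, 4] / [6] / [8];  Q = [1, 3, 6, 8] / [2, 5] / [4] / [7];  common shape = (4, 2, 1, 1)

Row-insert the values π_1, π_2, … into P one at a time, bumping the leftmost entry strictly greater than the inserted value down to the next row. The recording tableau Q records, in position (i, j), the step at which that cell was added to P.
  Insert 8 (step 1): P = [8];  Q = [1]
  Insert 3 (step 2): P = [3] / [8];  Q = [1] / [2]
  Insert 6 (step 3): P = [3, 6] / [8];  Q = [1, 3] / [2]
  Insert 1 (step 4): P = [1, 6] / [3] / [8];  Q = [1, 3] / [2] / [4]
  Insert 4 (step 5): P = [1, 4] / [3, 6] / [8];  Q = [1, 3] / [2, 5] / [4]
  Insert 5 (step 6): P = [1, 4, 5] / [3, 6] / [8];  Q = [1, 3, 6] / [2, 5] / [4]
  Insert 2 (step 7): P = [1, 2, 5] / [3, 4] / [6] / [8];  Q = [1, 3, 6] / [2, 5] / [4] / [7]
  Insert 7 (step 8): P = [1, 2, 5, 7] / [3, 4] / [6] / [8];  Q = [1, 3, 6, 8] / [2, 5] / [4] / [7]
Final shape: (4, 2, 1, 1).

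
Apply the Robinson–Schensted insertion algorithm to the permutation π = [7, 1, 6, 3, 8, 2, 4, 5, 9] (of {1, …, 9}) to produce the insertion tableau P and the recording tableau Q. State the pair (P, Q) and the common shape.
P = [1, 2, 4, 5, 9] / [3, 8] / [6] / [7];  Q = [1, 3, 5, 8, 9] / [2, 7] / [4] / [6];  common shape = (5, 2, 1, 1)

Row-insert the values π_1, π_2, … into P one at a time, bumping the leftmost entry strictly greater than the inserted value down to the next row. The recording tableau Q records, in position (i, j), the step at which that cell was added to P.
  Insert 7 (step 1): P = [7];  Q = [1]
  Insert 1 (step 2): P = [1] / [7];  Q = [1] / [2]
  Insert 6 (step 3): P = [1, 6] / [7];  Q = [1, 3] / [2]
  Insert 3 (step 4): P = [1, 3] / [6] / [7];  Q = [1, 3] / [2] / [4]
  Insert 8 (step 5): P = [1, 3, 8] / [6] / [7];  Q = [1, 3, 5] / [2] / [4]
  Insert 2 (step 6): P = [1, 2, 8] / [3] / [6] / [7];  Q = [1, 3, 5] / [2] / [4] / [6]
  Insert 4 (step 7): P = [1, 2, 4] / [3, 8] / [6] / [7];  Q = [1, 3, 5] / [2, 7] / [4] / [6]
  Insert 5 (step 8): P = [1, 2, 4, 5] / [3, 8] / [6] / [7];  Q = [1, 3, 5, 8] / [2, 7] / [4] / [6]
  Insert 9 (step 9): P = [1, 2, 4, 5, 9] / [3, 8] / [6] / [7];  Q = [1, 3, 5, 8, 9] / [2, 7] / [4] / [6]
Final shape: (5, 2, 1, 1).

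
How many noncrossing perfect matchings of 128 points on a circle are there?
C_64 = 368479169875816659479009042713546950

These noncrossing handshakes are counted by the Catalan number C_n = (1/(n + 1)) · C(2n, n). For n = 64: C_64 = (1/65) · C(128, 64) = 23951146041928082866135587776380551750/65 = 368479169875816659479009042713546950.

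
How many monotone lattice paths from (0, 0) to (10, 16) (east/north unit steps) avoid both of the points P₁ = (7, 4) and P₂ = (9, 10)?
Number of paths = 4579619

Inclusion–exclusion. Total paths: C(26, 10) = 5311735. Through P₁: C(11, 7)·C(15, 3) = 150150. Through P₂: C(19, 9)·C(7, 1) = 646646. Since P₁ is strictly southwest of P₂, a monotone path through both must visit P₁ then P₂; paths through both = C(11, 7)·C(8, 2)·C(7, 1) = 64680. Avoid both = 5311735 − 150150 − 646646 + 64680 = 4579619.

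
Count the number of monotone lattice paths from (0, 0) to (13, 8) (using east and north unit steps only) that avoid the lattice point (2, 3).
Number of paths = 159810

Total paths from (0, 0) to (13, 8): C(21, 13) = 203490. Paths through (2, 3): (paths (0, 0) → (2, 3)) × (paths (2, 3) → (13, 8)) = C(5, 2) · C(16, 11) = 10 · 4368 = 43680. Avoidance count = 203490 − 43680 = 159810.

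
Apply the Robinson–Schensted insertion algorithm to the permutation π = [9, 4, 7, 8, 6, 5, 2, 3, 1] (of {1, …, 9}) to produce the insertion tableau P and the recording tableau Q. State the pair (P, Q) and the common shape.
P = [1, 3, 8] / [2, 5] / [4] / [6] / [7] / [9];  Q = [1, 3, 4] / [2, 8] / [5] / [6] / [7] / [9];  common shape = (3, 2, 1, 1, 1, 1)

Row-insert the values π_1, π_2, … into P one at a time, bumping the leftmost entry strictly greater than the inserted value down to the next row. The recording tableau Q records, in position (i, j), the step at which that cell was added to P.
  Insert 9 (step 1): P = [9];  Q = [1]
  Insert 4 (step 2): P = [4] / [9];  Q = [1] / [2]
  Insert 7 (step 3): P = [4, 7] / [9];  Q = [1, 3] / [2]
  Insert 8 (step 4): P = [4, 7, 8] / [9];  Q = [1, 3, 4] / [2]
  Insert 6 (step 5): P = [4, 6, 8] / [7] / [9];  Q = [1, 3, 4] / [2] / [5]
  Insert 5 (step 6): P = [4, 5, 8] / [6] / [7] / [9];  Q = [1, 3, 4] / [2] / [5] / [6]
  Insert 2 (step 7): P = [2, 5, 8] / [4] / [6] / [7] / [9];  Q = [1, 3, 4] / [2] / [5] / [6] / [7]
  Insert 3 (step 8): P = [2, 3, 8] / [4, 5] / [6] / [7] / [9];  Q = [1, 3, 4] / [2, 8] / [5] / [6] / [7]
  Insert 1 (step 9): P = [1, 3, 8] / [2, 5] / [4] / [6] / [7] / [9];  Q = [1, 3, 4] / [2, 8] / [5] / [6] / [7] / [9]
Final shape: (3, 2, 1, 1, 1, 1).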